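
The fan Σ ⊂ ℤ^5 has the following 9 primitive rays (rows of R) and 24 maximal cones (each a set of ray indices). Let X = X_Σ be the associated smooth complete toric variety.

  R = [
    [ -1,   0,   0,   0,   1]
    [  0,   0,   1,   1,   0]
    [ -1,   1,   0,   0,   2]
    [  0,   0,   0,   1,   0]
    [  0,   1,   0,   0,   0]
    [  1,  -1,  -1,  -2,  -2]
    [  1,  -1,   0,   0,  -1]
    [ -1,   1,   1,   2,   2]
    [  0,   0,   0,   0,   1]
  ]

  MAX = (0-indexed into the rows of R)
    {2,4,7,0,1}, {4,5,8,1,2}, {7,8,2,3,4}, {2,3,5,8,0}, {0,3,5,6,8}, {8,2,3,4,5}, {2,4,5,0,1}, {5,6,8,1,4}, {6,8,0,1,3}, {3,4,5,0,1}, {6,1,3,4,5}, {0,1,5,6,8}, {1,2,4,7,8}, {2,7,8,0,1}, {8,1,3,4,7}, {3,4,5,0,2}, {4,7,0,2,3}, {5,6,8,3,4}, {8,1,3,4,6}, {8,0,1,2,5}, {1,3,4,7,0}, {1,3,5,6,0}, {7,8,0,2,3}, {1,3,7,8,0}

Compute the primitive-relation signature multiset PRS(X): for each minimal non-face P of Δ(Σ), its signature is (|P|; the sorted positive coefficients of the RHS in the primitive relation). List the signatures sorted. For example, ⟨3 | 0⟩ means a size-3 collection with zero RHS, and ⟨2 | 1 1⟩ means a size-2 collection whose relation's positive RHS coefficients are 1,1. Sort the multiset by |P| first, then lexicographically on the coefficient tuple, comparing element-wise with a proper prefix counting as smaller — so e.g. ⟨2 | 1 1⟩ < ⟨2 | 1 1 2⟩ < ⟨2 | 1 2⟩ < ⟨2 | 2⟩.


7 minimal non-faces of Δ(Σ) (on 9 rays):

  • {5,7}:  v_{5} + v_{7} = 0  →  sig = ⟨2 | 0⟩
  • {2,6}:  v_{2} + v_{6} = v_{8}  →  sig = ⟨2 | 1⟩
  • {6,7}:  v_{6} + v_{7} = v_{1} + v_{3} + v_{8}  →  sig = ⟨2 | 1 1 1⟩
  • {0,4,6}:  v_{0} + v_{4} + v_{6} = 0  →  sig = ⟨3 | 0⟩
  • {0,4,8}:  v_{0} + v_{4} + v_{8} = v_{2}  →  sig = ⟨3 | 1⟩
  • {1,2,3}:  v_{1} + v_{2} + v_{3} = v_{7}  →  sig = ⟨3 | 1⟩
  • {1,3,5,8}:  v_{1} + v_{3} + v_{5} + v_{8} = v_{6}  →  sig = ⟨4 | 1⟩

Signatures (|P|; sorted positive RHS coefficients), sorted:
{ ⟨2 | 0⟩,  ⟨2 | 1⟩,  ⟨2 | 1 1 1⟩,  ⟨3 | 0⟩,  ⟨3 | 1⟩ ×2,  ⟨4 | 1⟩ }


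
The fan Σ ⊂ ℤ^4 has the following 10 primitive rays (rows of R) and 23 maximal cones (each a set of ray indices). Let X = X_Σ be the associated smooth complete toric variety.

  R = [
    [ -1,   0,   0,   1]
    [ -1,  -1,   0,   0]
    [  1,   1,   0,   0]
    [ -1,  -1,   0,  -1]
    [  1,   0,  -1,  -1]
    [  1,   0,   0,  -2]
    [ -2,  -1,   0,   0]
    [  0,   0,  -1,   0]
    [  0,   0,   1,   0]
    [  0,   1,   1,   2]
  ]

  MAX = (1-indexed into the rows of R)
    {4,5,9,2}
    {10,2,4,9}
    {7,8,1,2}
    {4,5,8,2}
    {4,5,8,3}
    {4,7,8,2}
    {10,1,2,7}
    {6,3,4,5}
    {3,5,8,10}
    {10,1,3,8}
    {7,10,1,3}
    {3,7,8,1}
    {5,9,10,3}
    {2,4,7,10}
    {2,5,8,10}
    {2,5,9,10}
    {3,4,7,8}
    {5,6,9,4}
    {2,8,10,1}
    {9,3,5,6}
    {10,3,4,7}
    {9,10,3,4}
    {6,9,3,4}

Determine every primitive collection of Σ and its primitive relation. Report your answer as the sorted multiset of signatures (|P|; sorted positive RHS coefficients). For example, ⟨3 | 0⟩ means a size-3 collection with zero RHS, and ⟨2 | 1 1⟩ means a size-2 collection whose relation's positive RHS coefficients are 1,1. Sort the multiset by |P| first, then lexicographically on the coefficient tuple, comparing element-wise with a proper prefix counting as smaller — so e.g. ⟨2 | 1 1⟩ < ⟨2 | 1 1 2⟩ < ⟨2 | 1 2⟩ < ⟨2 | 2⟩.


Σ has 16 primitive collections:

  {2,3}:  v_{2} + v_{3} = 0  so sig = ⟨2 | 0⟩
  {8,9}:  v_{8} + v_{9} = 0  so sig = ⟨2 | 0⟩
  {1,4}:  v_{1} + v_{4} = v_{7}  so sig = ⟨2 | 1⟩
  {1,5}:  v_{1} + v_{5} = v_{8}  so sig = ⟨2 | 1⟩
  {1,6}:  v_{1} + v_{6} = v_{3} + v_{4}  so sig = ⟨2 | 1 1⟩
  {1,9}:  v_{1} + v_{9} = v_{4} + v_{10}  so sig = ⟨2 | 1 1⟩
  {5,7}:  v_{5} + v_{7} = v_{4} + v_{8}  so sig = ⟨2 | 1 1⟩
  {6,10}:  v_{6} + v_{10} = v_{3} + v_{9}  so sig = ⟨2 | 1 1⟩
  {2,6}:  v_{2} + v_{6} = v_{4} + v_{5} + v_{9}  so sig = ⟨2 | 1 1 1⟩
  {6,8}:  v_{6} + v_{8} = v_{3} + v_{4} + v_{5}  so sig = ⟨2 | 1 1 1⟩
  {6,7}:  v_{6} + v_{7} = v_{3} + 2·v_{4}  so sig = ⟨2 | 1 2⟩
  {7,9}:  v_{7} + v_{9} = 2·v_{4} + v_{10}  so sig = ⟨2 | 1 2⟩
  {4,5,10}:  v_{4} + v_{5} + v_{10} = 0  so sig = ⟨3 | 0⟩
  {4,8,10}:  v_{4} + v_{8} + v_{10} = v_{1}  so sig = ⟨3 | 1⟩
  {7,8,10}:  v_{7} + v_{8} + v_{10} = 2·v_{1}  so sig = ⟨3 | 2⟩
  {3,4,5,9}:  v_{3} + v_{4} + v_{5} + v_{9} = v_{6}  so sig = ⟨4 | 1⟩

Hence PRS(X_Σ) =
{ ⟨2 | 0⟩ ×2,  ⟨2 | 1⟩ ×2,  ⟨2 | 1 1⟩ ×4,  ⟨2 | 1 1 1⟩ ×2,  ⟨2 | 1 2⟩ ×2,  ⟨3 | 0⟩,  ⟨3 | 1⟩,  ⟨3 | 2⟩,  ⟨4 | 1⟩ }


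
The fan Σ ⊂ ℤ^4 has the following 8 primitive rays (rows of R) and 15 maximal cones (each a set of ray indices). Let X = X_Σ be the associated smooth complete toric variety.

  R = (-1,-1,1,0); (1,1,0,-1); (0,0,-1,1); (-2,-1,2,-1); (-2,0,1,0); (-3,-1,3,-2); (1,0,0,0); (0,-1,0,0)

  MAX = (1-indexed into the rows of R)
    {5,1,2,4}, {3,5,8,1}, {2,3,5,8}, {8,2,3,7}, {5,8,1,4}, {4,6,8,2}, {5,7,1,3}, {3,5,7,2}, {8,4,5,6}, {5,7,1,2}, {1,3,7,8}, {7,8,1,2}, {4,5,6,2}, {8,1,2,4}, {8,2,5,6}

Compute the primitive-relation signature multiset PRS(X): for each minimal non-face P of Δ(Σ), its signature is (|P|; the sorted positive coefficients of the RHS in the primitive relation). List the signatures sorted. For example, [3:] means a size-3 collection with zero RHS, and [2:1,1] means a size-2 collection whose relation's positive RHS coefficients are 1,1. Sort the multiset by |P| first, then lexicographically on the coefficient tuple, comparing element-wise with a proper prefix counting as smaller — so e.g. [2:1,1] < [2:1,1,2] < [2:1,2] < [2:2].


Σ has 9 primitive collections:

  P = {3,4}:  v_{3} + v_{4} = v_{5} + v_{8} ; sig = [2:1,1]
  P = {6,7}:  v_{6} + v_{7} = v_{1} + v_{2} + v_{4} ; sig = [2:1,1,1]
  P = {4,7}:  v_{4} + v_{7} = 2·v_{1} + v_{2} ; sig = [2:1,2]
  P = {3,6}:  v_{3} + v_{6} = v_{2} + 2·v_{5} + 2·v_{8} ; sig = [2:1,2,2]
  P = {1,6}:  v_{1} + v_{6} = 2·v_{4} ; sig = [2:2]
  P = {1,2,3}:  v_{1} + v_{2} + v_{3} = 0 ; sig = [3:]
  P = {5,7,8}:  v_{5} + v_{7} + v_{8} = v_{1} ; sig = [3:1]
  P = {1,2,5,8}:  v_{1} + v_{2} + v_{5} + v_{8} = v_{4} ; sig = [4:1]
  P = {2,4,5,8}:  v_{2} + v_{4} + v_{5} + v_{8} = v_{6} ; sig = [4:1]

Sorted signature multiset PRS(X):
{ [2:1,1],  [2:1,1,1],  [2:1,2],  [2:1,2,2],  [2:2],  [3:],  [3:1],  [4:1] ×2 }


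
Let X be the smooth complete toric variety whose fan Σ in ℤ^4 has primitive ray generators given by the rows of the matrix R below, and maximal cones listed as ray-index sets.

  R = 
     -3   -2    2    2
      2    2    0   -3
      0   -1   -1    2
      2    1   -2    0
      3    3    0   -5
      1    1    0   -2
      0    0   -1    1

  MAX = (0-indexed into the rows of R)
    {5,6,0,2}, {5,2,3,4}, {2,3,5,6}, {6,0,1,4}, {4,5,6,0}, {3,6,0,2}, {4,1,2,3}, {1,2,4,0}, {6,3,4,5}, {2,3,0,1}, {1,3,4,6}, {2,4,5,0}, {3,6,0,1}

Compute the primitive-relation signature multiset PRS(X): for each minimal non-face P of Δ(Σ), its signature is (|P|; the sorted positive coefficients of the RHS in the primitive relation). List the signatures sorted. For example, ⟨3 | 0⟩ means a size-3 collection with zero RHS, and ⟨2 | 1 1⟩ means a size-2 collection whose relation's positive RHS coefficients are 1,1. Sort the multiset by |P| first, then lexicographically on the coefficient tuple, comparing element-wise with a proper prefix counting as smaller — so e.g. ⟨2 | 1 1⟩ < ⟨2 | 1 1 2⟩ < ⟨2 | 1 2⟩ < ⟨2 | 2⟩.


Primitive collections (5):

  {1,5}:  v_{1} + v_{5} = v_{4}  ⟹  sig = ⟨2 | 1⟩
  {0,3,5}:  v_{0} + v_{3} + v_{5} = 0  ⟹  sig = ⟨3 | 0⟩
  {0,3,4}:  v_{0} + v_{3} + v_{4} = v_{1}  ⟹  sig = ⟨3 | 1⟩
  {1,2,6}:  v_{1} + v_{2} + v_{6} = v_{3}  ⟹  sig = ⟨3 | 1⟩
  {2,4,6}:  v_{2} + v_{4} + v_{6} = v_{3} + v_{5}  ⟹  sig = ⟨3 | 1 1⟩

Signatures (|P|; sorted positive RHS coefficients), sorted:
    |P|=2: 1 collection, coeffs (1)
    |P|=3: 4 collections, coeffs (), (1), (1), (1,1)


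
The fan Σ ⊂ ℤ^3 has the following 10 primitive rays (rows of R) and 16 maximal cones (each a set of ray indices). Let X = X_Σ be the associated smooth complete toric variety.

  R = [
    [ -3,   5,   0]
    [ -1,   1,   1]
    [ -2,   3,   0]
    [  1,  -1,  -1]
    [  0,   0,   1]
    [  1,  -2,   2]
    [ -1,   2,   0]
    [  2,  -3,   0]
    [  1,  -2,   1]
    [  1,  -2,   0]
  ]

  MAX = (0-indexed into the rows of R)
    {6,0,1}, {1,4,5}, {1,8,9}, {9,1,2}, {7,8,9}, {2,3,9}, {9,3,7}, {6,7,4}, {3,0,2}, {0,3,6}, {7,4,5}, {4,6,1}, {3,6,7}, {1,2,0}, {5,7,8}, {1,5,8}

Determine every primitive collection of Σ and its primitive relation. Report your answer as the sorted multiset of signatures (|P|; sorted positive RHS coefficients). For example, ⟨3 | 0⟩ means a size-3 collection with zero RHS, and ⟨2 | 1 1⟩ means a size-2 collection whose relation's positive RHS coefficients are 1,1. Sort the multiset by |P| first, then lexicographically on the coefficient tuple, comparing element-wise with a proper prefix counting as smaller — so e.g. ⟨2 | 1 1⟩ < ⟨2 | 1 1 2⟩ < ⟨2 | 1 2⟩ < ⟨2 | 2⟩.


21 minimal non-faces of Δ(Σ) (on 10 rays):

  P = {1,3}:  v_{1} + v_{3} = 0  ⇒ sig = ⟨2 | 0⟩
  P = {2,7}:  v_{2} + v_{7} = 0  ⇒ sig = ⟨2 | 0⟩
  P = {6,9}:  v_{6} + v_{9} = 0  ⇒ sig = ⟨2 | 0⟩
  P = {0,7}:  v_{0} + v_{7} = v_{6}  ⇒ sig = ⟨2 | 1⟩
  P = {0,9}:  v_{0} + v_{9} = v_{2}  ⇒ sig = ⟨2 | 1⟩
  P = {1,7}:  v_{1} + v_{7} = v_{8}  ⇒ sig = ⟨2 | 1⟩
  P = {2,6}:  v_{2} + v_{6} = v_{0}  ⇒ sig = ⟨2 | 1⟩
  P = {2,8}:  v_{2} + v_{8} = v_{1}  ⇒ sig = ⟨2 | 1⟩
  P = {3,8}:  v_{3} + v_{8} = v_{7}  ⇒ sig = ⟨2 | 1⟩
  P = {4,8}:  v_{4} + v_{8} = v_{5}  ⇒ sig = ⟨2 | 1⟩
  P = {4,9}:  v_{4} + v_{9} = v_{8}  ⇒ sig = ⟨2 | 1⟩
  P = {6,8}:  v_{6} + v_{8} = v_{4}  ⇒ sig = ⟨2 | 1⟩
  P = {0,8}:  v_{0} + v_{8} = v_{1} + v_{6}  ⇒ sig = ⟨2 | 1 1⟩
  P = {2,4}:  v_{2} + v_{4} = v_{1} + v_{6}  ⇒ sig = ⟨2 | 1 1⟩
  P = {2,5}:  v_{2} + v_{5} = v_{1} + v_{4}  ⇒ sig = ⟨2 | 1 1⟩
  P = {3,4}:  v_{3} + v_{4} = v_{6} + v_{7}  ⇒ sig = ⟨2 | 1 1⟩
  P = {3,5}:  v_{3} + v_{5} = v_{4} + v_{7}  ⇒ sig = ⟨2 | 1 1⟩
  P = {0,5}:  v_{0} + v_{5} = v_{1} + v_{4} + v_{6}  ⇒ sig = ⟨2 | 1 1 1⟩
  P = {0,4}:  v_{0} + v_{4} = v_{1} + 2·v_{6}  ⇒ sig = ⟨2 | 1 2⟩
  P = {5,6}:  v_{5} + v_{6} = 2·v_{4}  ⇒ sig = ⟨2 | 2⟩
  P = {5,9}:  v_{5} + v_{9} = 2·v_{8}  ⇒ sig = ⟨2 | 2⟩

Sorted signature multiset PRS(X):
    |P|=2: 21 collections, coeffs (), (), (), (1), (1), (1), (1), (1), (1), (1), (1), (1), (1,1), (1,1), (1,1), (1,1), (1,1), (1,1,1), (1,2), (2), (2)


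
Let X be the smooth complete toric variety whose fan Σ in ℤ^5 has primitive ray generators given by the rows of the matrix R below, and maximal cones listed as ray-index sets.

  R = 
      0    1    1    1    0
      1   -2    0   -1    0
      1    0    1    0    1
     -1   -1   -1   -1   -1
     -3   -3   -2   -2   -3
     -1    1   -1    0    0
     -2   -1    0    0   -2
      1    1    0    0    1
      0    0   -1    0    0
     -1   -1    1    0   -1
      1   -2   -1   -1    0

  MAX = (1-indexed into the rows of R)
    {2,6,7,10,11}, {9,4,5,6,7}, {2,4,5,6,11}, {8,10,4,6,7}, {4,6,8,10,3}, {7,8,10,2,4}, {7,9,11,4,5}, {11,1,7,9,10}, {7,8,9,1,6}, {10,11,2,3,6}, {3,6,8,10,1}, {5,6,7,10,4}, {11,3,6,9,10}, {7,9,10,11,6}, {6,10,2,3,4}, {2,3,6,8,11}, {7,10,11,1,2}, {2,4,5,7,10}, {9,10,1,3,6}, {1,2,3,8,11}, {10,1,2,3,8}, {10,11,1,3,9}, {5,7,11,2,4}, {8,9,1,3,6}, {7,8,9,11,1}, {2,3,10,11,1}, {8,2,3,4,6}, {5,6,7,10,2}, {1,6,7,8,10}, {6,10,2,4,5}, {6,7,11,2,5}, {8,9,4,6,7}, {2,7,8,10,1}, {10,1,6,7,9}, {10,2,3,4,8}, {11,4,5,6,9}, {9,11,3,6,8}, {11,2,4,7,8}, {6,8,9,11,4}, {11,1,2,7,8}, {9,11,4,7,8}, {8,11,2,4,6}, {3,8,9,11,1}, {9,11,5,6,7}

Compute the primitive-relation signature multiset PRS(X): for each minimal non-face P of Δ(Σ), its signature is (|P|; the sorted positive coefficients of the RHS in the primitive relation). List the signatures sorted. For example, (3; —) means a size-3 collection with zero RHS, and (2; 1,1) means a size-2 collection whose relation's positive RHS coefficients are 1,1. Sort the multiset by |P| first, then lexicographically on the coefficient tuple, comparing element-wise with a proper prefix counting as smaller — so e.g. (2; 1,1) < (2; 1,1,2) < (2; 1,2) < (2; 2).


Minimal non-faces — 21 found among 11 rays, 44 max cones:

  P = {2,9}:  v_{2} + v_{9} = v_{11}  ⇒ sig = (2; 1)
  P = {3,7}:  v_{3} + v_{7} = v_{10}  ⇒ sig = (2; 1)
  P = {1,4}:  v_{1} + v_{4} = v_{7} + v_{8}  ⇒ sig = (2; 1,1)
  P = {1,5}:  v_{1} + v_{5} = v_{4} + v_{7}  ⇒ sig = (2; 1,1)
  P = {3,5}:  v_{3} + v_{5} = v_{2} + v_{4} + v_{6} + v_{10}  ⇒ sig = (2; 1,1,1,1)
  P = {5,8}:  v_{5} + v_{8} = 2·v_{4}  ⇒ sig = (2; 2)
  P = {1,2,6}:  v_{1} + v_{2} + v_{6} = 0  ⇒ sig = (3; —)
  P = {8,9,10}:  v_{8} + v_{9} + v_{10} = 0  ⇒ sig = (3; —)
  P = {1,6,11}:  v_{1} + v_{6} + v_{11} = v_{9}  ⇒ sig = (3; 1)
  P = {8,10,11}:  v_{8} + v_{10} + v_{11} = v_{2}  ⇒ sig = (3; 1)
  P = {3,4,9}:  v_{3} + v_{4} + v_{9} = v_{2} + v_{6}  ⇒ sig = (3; 1,1)
  P = {4,9,10}:  v_{4} + v_{9} + v_{10} = v_{2} + v_{6} + v_{7}  ⇒ sig = (3; 1,1,1)
  P = {4,10,11}:  v_{4} + v_{10} + v_{11} = 2·v_{2} + v_{6} + v_{7}  ⇒ sig = (3; 1,1,2)
  P = {3,4,11}:  v_{3} + v_{4} + v_{11} = 2·v_{2} + v_{6}  ⇒ sig = (3; 1,2)
  P = {5,9,10}:  v_{5} + v_{9} + v_{10} = 2·v_{2} + 2·v_{6} + 2·v_{7}  ⇒ sig = (3; 2,2,2)
  P = {5,10,11}:  v_{5} + v_{10} + v_{11} = 3·v_{2} + 2·v_{6} + 2·v_{7}  ⇒ sig = (3; 2,2,3)
  P = {2,4,6,7}:  v_{2} + v_{4} + v_{6} + v_{7} = v_{5}  ⇒ sig = (4; 1)
  P = {2,6,7,8}:  v_{2} + v_{6} + v_{7} + v_{8} = v_{4}  ⇒ sig = (4; 1)
  P = {2,6,8,10}:  v_{2} + v_{6} + v_{8} + v_{10} = v_{3} + v_{4}  ⇒ sig = (4; 1,1)
  P = {4,6,7,11}:  v_{4} + v_{6} + v_{7} + v_{11} = v_{5} + v_{9}  ⇒ sig = (4; 1,1)
  P = {6,7,8,11}:  v_{6} + v_{7} + v_{8} + v_{11} = v_{4} + v_{9}  ⇒ sig = (4; 1,1)

Hence PRS(X_Σ) =
    (2; 1)
    (2; 1)
    (2; 1,1)
    (2; 1,1)
    (2; 1,1,1,1)
    (2; 2)
    (3; —)
    (3; —)
    (3; 1)
    (3; 1)
    (3; 1,1)
    (3; 1,1,1)
    (3; 1,1,2)
    (3; 1,2)
    (3; 2,2,2)
    (3; 2,2,3)
    (4; 1)
    (4; 1)
    (4; 1,1)
    (4; 1,1)
    (4; 1,1)


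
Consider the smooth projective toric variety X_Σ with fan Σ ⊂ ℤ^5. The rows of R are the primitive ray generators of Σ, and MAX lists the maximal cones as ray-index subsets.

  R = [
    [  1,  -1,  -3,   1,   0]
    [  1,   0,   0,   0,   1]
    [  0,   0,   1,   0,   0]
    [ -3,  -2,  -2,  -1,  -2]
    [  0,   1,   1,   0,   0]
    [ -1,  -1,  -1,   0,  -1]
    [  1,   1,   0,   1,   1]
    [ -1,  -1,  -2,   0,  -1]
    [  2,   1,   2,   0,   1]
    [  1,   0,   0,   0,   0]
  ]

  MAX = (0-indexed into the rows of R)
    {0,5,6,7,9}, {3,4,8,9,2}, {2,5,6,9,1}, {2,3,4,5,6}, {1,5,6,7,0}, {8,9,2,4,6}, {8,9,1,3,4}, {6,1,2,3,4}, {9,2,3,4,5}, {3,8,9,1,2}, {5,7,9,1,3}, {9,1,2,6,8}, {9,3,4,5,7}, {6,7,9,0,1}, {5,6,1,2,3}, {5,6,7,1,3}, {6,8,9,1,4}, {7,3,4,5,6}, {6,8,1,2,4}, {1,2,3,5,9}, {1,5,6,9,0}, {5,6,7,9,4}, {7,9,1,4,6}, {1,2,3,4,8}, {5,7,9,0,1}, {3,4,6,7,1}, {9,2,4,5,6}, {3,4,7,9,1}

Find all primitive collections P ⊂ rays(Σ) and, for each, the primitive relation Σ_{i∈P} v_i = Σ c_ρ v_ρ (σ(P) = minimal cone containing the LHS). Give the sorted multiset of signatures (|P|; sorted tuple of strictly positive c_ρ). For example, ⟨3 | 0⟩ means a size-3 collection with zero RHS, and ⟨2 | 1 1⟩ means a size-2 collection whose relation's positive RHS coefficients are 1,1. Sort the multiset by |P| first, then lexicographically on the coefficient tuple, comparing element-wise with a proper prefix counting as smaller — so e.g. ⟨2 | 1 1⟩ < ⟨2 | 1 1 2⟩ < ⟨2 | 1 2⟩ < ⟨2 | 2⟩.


Δ(Σ) — 10 vertices, 12 min non-faces:

  • {2,7}:  v_{2} + v_{7} = v_{5}  ⟹  sig = ⟨2 | 1⟩
  • {7,8}:  v_{7} + v_{8} = v_{9}  ⟹  sig = ⟨2 | 1⟩
  • {5,8}:  v_{5} + v_{8} = v_{2} + v_{9}  ⟹  sig = ⟨2 | 1 1⟩
  • {0,4}:  v_{0} + v_{4} = v_{6} + v_{7} + v_{9}  ⟹  sig = ⟨2 | 1 1 1⟩
  • {0,2}:  v_{0} + v_{2} = v_{1} + 2·v_{5} + v_{6} + v_{9}  ⟹  sig = ⟨2 | 1 1 1 2⟩
  • {0,8}:  v_{0} + v_{8} = v_{1} + v_{5} + v_{6} + 2·v_{9}  ⟹  sig = ⟨2 | 1 1 1 2⟩
  • {0,3}:  v_{0} + v_{3} = v_{1} + v_{5} + 2·v_{7}  ⟹  sig = ⟨2 | 1 1 2⟩
  • {1,4,5}:  v_{1} + v_{4} + v_{5} = 0  ⟹  sig = ⟨3 | 0⟩
  • {3,6,8}:  v_{3} + v_{6} + v_{8} = 0  ⟹  sig = ⟨3 | 0⟩
  • {3,6,9}:  v_{3} + v_{6} + v_{9} = v_{7}  ⟹  sig = ⟨3 | 1⟩
  • {1,2,4,9}:  v_{1} + v_{2} + v_{4} + v_{9} = v_{8}  ⟹  sig = ⟨4 | 1⟩
  • {1,5,6,7,9}:  v_{1} + v_{5} + v_{6} + v_{7} + v_{9} = v_{0}  ⟹  sig = ⟨5 | 1⟩

Signatures (|P|; sorted positive RHS coefficients), sorted:
    |P|=2: 7 collections, coeffs (1), (1), (1,1), (1,1,1), (1,1,1,2), (1,1,1,2), (1,1,2)
    |P|=3: 3 collections, coeffs (), (), (1)
    |P|=4: 1 collection, coeffs (1)
    |P|=5: 1 collection, coeffs (1)


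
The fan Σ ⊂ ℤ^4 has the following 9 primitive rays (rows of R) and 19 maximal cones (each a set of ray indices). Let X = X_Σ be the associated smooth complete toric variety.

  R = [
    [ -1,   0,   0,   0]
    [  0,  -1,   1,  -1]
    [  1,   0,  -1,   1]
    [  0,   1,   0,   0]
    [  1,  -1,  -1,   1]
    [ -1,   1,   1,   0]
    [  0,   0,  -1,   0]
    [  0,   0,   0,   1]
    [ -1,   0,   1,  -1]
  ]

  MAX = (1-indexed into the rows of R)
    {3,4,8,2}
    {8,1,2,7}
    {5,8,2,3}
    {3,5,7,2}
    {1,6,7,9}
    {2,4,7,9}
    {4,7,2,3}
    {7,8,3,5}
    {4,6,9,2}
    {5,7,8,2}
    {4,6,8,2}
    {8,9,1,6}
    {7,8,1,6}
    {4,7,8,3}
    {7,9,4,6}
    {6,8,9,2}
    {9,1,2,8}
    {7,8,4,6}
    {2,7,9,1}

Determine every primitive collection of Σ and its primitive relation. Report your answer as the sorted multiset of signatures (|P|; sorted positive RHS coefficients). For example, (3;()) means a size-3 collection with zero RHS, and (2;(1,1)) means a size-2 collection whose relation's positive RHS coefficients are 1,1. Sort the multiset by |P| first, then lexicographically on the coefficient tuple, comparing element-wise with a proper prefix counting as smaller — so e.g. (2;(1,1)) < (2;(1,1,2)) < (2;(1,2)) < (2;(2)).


14 collections generate NE(X_Σ); each relation:

  {3,9}:  v_{3} + v_{9} = 0  →  sig = (2;())
  {4,5}:  v_{4} + v_{5} = v_{3}  →  sig = (2;(1))
  {5,6}:  v_{5} + v_{6} = v_{8}  →  sig = (2;(1))
  {1,3}:  v_{1} + v_{3} = v_{7} + v_{8}  →  sig = (2;(1,1))
  {1,4}:  v_{1} + v_{4} = v_{6} + v_{7}  →  sig = (2;(1,1))
  {3,6}:  v_{3} + v_{6} = v_{4} + v_{8}  →  sig = (2;(1,1))
  {5,9}:  v_{5} + v_{9} = v_{2} + v_{7} + v_{8}  →  sig = (2;(1,1,1))
  {1,5}:  v_{1} + v_{5} = v_{2} + 2·v_{7} + 2·v_{8}  →  sig = (2;(1,2,2))
  {2,6,7}:  v_{2} + v_{6} + v_{7} = v_{9}  →  sig = (3;(1))
  {4,8,9}:  v_{4} + v_{8} + v_{9} = v_{6}  →  sig = (3;(1))
  {7,8,9}:  v_{7} + v_{8} + v_{9} = v_{1}  →  sig = (3;(1))
  {1,2,6}:  v_{1} + v_{2} + v_{6} = v_{8} + 2·v_{9}  →  sig = (3;(1,2))
  {2,4,7,8}:  v_{2} + v_{4} + v_{7} + v_{8} = 0  →  sig = (4;())
  {2,3,7,8}:  v_{2} + v_{3} + v_{7} + v_{8} = v_{5}  →  sig = (4;(1))

Hence PRS(X_Σ) =
[(2;()), (2;(1)), (2;(1)), (2;(1,1)), (2;(1,1)), (2;(1,1)), (2;(1,1,1)), (2;(1,2,2)), (3;(1)), (3;(1)), (3;(1)), (3;(1,2)), (4;()), (4;(1))]


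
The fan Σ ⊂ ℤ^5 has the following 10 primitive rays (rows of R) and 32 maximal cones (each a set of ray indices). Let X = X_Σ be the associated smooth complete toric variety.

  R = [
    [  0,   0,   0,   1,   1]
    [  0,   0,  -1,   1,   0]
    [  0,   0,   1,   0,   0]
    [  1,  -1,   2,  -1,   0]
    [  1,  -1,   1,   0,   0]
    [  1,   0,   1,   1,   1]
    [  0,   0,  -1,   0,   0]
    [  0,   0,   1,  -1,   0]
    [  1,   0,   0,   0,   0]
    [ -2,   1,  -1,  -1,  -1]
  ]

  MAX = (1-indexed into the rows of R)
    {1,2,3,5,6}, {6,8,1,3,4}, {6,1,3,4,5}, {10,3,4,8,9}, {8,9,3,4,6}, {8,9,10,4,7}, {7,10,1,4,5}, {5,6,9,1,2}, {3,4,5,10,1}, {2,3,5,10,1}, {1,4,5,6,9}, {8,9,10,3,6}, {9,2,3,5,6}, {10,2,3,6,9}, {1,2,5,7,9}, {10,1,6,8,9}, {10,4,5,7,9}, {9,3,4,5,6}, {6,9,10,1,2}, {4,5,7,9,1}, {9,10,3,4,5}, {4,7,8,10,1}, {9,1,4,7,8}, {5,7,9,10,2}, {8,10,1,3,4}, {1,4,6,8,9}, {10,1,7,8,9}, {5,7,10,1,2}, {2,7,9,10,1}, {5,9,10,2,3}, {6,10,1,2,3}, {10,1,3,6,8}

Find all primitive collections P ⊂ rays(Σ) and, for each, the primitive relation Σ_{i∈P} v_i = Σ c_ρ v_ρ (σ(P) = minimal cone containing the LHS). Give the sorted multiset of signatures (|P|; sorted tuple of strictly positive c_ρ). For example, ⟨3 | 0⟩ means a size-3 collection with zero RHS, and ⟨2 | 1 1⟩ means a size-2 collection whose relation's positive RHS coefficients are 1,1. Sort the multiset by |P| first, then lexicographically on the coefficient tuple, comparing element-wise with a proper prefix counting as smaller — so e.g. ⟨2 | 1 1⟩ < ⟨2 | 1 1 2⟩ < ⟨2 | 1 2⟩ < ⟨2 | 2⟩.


Minimal non-faces — 10 found among 10 rays, 32 max cones:

  • {2,8}:  v_{2} + v_{8} = 0  →  sig = ⟨2 | 0⟩
  • {3,7}:  v_{3} + v_{7} = 0  →  sig = ⟨2 | 0⟩
  • {2,4}:  v_{2} + v_{4} = v_{5}  →  sig = ⟨2 | 1⟩
  • {5,8}:  v_{5} + v_{8} = v_{4}  →  sig = ⟨2 | 1⟩
  • {6,7}:  v_{6} + v_{7} = v_{1} + v_{9}  →  sig = ⟨2 | 1 1⟩
  • {1,3,9}:  v_{1} + v_{3} + v_{9} = v_{6}  →  sig = ⟨3 | 1⟩
  • {5,6,10}:  v_{5} + v_{6} + v_{10} = v_{3}  →  sig = ⟨3 | 1⟩
  • {4,6,10}:  v_{4} + v_{6} + v_{10} = v_{3} + v_{8}  →  sig = ⟨3 | 1 1⟩
  • {1,5,9,10}:  v_{1} + v_{5} + v_{9} + v_{10} = 0  →  sig = ⟨4 | 0⟩
  • {1,4,9,10}:  v_{1} + v_{4} + v_{9} + v_{10} = v_{8}  →  sig = ⟨4 | 1⟩

Hence PRS(X_Σ) =
[⟨2 | 0⟩, ⟨2 | 0⟩, ⟨2 | 1⟩, ⟨2 | 1⟩, ⟨2 | 1 1⟩, ⟨3 | 1⟩, ⟨3 | 1⟩, ⟨3 | 1 1⟩, ⟨4 | 0⟩, ⟨4 | 1⟩]


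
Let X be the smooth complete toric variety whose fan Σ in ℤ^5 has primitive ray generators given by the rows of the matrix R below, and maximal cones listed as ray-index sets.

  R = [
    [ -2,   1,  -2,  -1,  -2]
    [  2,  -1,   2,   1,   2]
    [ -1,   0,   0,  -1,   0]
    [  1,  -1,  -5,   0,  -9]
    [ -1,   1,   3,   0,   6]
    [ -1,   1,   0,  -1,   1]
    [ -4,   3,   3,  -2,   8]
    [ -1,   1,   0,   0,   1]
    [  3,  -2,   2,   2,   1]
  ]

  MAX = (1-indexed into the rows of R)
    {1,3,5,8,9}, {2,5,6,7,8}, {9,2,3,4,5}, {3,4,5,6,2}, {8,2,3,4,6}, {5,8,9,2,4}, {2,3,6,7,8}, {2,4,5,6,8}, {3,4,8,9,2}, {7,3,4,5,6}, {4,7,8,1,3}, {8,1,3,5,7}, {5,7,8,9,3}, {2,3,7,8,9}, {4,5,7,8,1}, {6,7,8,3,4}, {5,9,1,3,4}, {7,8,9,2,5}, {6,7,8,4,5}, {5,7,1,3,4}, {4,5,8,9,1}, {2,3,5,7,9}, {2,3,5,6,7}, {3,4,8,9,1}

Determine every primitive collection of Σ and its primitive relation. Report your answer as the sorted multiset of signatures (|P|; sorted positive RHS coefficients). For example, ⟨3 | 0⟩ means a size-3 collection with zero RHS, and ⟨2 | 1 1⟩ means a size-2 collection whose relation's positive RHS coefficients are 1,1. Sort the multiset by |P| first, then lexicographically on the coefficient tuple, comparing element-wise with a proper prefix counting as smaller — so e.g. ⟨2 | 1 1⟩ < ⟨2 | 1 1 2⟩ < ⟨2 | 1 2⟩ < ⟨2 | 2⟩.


Δ(Σ) — 9 vertices, 9 min non-faces:

  P={1,2}:  v_{1} + v_{2} = 0  ⇒ sig = ⟨2 | 0⟩
  P={6,9}:  v_{6} + v_{9} = v_{2}  ⇒ sig = ⟨2 | 1⟩
  P={1,6}:  v_{1} + v_{6} = v_{4} + v_{7}  ⇒ sig = ⟨2 | 1 1⟩
  P={4,7,9}:  v_{4} + v_{7} + v_{9} = 0  ⇒ sig = ⟨3 | 0⟩
  P={2,4,7}:  v_{2} + v_{4} + v_{7} = v_{6}  ⇒ sig = ⟨3 | 1⟩
  P={1,7,9}:  v_{1} + v_{7} + v_{9} = v_{3} + v_{5} + v_{8}  ⇒ sig = ⟨3 | 1 1 1⟩
  P={3,4,5,8}:  v_{3} + v_{4} + v_{5} + v_{8} = v_{1}  ⇒ sig = ⟨4 | 1⟩
  P={3,5,6,8}:  v_{3} + v_{5} + v_{6} + v_{8} = v_{7}  ⇒ sig = ⟨4 | 1⟩
  P={2,3,5,8}:  v_{2} + v_{3} + v_{5} + v_{8} = v_{7} + v_{9}  ⇒ sig = ⟨4 | 1 1⟩

Hence PRS(X_Σ) =
    ⟨2 | 0⟩
    ⟨2 | 1⟩
    ⟨2 | 1 1⟩
    ⟨3 | 0⟩
    ⟨3 | 1⟩
    ⟨3 | 1 1 1⟩
    ⟨4 | 1⟩
    ⟨4 | 1⟩
    ⟨4 | 1 1⟩


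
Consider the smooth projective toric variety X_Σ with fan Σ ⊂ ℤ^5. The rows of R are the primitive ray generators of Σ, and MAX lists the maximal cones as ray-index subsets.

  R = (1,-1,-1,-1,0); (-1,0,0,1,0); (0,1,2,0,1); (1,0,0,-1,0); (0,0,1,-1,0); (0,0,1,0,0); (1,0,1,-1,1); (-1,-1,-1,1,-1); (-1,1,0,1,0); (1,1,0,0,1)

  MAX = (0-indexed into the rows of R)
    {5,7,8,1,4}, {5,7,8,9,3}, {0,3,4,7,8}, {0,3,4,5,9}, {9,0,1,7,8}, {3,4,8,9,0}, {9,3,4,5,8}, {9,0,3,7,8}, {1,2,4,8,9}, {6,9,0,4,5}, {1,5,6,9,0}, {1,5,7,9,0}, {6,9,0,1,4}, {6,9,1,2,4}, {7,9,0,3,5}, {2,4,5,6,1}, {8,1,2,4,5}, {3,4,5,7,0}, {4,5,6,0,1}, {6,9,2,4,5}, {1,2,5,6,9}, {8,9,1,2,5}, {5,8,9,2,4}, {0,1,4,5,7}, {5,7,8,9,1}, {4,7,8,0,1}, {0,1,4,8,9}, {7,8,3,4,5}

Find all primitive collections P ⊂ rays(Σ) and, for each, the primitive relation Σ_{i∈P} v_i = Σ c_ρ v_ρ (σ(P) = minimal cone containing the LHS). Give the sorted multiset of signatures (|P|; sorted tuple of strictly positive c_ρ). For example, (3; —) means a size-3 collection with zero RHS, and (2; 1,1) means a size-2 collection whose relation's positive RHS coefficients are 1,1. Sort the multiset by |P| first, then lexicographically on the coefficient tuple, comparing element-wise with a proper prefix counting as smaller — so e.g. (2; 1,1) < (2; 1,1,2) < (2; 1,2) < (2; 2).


Δ(Σ) — 10 vertices, 10 min non-faces:

  P = {1,3}:  v_{1} + v_{3} = 0  →  sig = (2; —)
  P = {0,2}:  v_{0} + v_{2} = v_{6}  →  sig = (2; 1)
  P = {2,7}:  v_{2} + v_{7} = v_{1} + v_{5}  →  sig = (2; 1,1)
  P = {2,3}:  v_{2} + v_{3} = v_{4} + v_{5} + v_{9}  →  sig = (2; 1,1,1)
  P = {6,7}:  v_{6} + v_{7} = v_{0} + v_{1} + v_{5}  →  sig = (2; 1,1,1)
  P = {6,8}:  v_{6} + v_{8} = v_{1} + v_{4} + v_{9}  →  sig = (2; 1,1,1)
  P = {3,6}:  v_{3} + v_{6} = v_{0} + v_{4} + v_{5} + v_{9}  →  sig = (2; 1,1,1,1)
  P = {0,5,8}:  v_{0} + v_{5} + v_{8} = 0  →  sig = (3; —)
  P = {4,7,9}:  v_{4} + v_{7} + v_{9} = 0  →  sig = (3; —)
  P = {1,4,5,9}:  v_{1} + v_{4} + v_{5} + v_{9} = v_{2}  →  sig = (4; 1)

so the primitive-relation signature multiset is
[(2; —), (2; 1), (2; 1,1), (2; 1,1,1), (2; 1,1,1), (2; 1,1,1), (2; 1,1,1,1), (3; —), (3; —), (4; 1)]


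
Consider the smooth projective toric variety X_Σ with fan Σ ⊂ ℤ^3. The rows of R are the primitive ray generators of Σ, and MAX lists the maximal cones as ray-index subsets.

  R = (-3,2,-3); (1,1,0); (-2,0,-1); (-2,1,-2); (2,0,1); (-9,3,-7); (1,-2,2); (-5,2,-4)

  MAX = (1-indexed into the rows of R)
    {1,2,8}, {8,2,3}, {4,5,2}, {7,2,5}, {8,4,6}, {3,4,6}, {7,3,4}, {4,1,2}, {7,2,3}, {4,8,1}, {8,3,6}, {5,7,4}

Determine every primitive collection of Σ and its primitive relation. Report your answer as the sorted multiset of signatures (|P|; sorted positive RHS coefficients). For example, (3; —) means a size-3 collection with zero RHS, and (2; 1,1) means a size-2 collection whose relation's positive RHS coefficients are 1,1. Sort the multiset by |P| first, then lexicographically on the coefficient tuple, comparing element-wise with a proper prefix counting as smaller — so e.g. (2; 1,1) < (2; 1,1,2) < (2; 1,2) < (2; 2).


14 collections generate NE(X_Σ); each relation:

  {3,5}:  v_{3} + v_{5} = 0  ⇒ sig = (2; —)
  {1,3}:  v_{1} + v_{3} = v_{8}  ⇒ sig = (2; 1)
  {1,7}:  v_{1} + v_{7} = v_{3}  ⇒ sig = (2; 1)
  {5,8}:  v_{5} + v_{8} = v_{1}  ⇒ sig = (2; 1)
  {1,5}:  v_{1} + v_{5} = v_{2} + v_{4}  ⇒ sig = (2; 1,1)
  {2,6}:  v_{2} + v_{6} = v_{1} + v_{8}  ⇒ sig = (2; 1,1)
  {5,6}:  v_{5} + v_{6} = v_{4} + v_{8}  ⇒ sig = (2; 1,1)
  {1,6}:  v_{1} + v_{6} = v_{4} + 2·v_{8}  ⇒ sig = (2; 1,2)
  {6,7}:  v_{6} + v_{7} = 3·v_{3} + v_{4}  ⇒ sig = (2; 1,3)
  {7,8}:  v_{7} + v_{8} = 2·v_{3}  ⇒ sig = (2; 2)
  {2,4,7}:  v_{2} + v_{4} + v_{7} = 0  ⇒ sig = (3; —)
  {2,3,4}:  v_{2} + v_{3} + v_{4} = v_{1}  ⇒ sig = (3; 1)
  {3,4,8}:  v_{3} + v_{4} + v_{8} = v_{6}  ⇒ sig = (3; 1)
  {2,4,8}:  v_{2} + v_{4} + v_{8} = 2·v_{1}  ⇒ sig = (3; 2)

so the primitive-relation signature multiset is
    |P|=2: 10 collections, coeffs (), (1), (1), (1), (1,1), (1,1), (1,1), (1,2), (1,3), (2)
    |P|=3: 4 collections, coeffs (), (1), (1), (2)


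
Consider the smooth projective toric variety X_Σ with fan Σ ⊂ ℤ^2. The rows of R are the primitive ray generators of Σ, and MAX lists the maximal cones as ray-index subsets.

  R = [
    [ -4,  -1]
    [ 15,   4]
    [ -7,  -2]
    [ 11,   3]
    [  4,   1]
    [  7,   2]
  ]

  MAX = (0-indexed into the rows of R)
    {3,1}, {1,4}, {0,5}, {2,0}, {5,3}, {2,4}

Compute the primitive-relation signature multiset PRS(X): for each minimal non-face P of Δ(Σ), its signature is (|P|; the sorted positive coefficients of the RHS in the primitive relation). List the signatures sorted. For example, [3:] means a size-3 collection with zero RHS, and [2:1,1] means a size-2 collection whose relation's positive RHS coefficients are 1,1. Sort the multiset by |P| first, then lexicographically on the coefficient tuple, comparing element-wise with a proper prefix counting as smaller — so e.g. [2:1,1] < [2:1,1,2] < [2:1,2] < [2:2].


Primitive collections (9):

  P={0,4}:  v_{0} + v_{4} = 0 — sig = [2:]
  P={2,5}:  v_{2} + v_{5} = 0 — sig = [2:]
  P={0,1}:  v_{0} + v_{1} = v_{3} — sig = [2:1]
  P={0,3}:  v_{0} + v_{3} = v_{5} — sig = [2:1]
  P={2,3}:  v_{2} + v_{3} = v_{4} — sig = [2:1]
  P={3,4}:  v_{3} + v_{4} = v_{1} — sig = [2:1]
  P={4,5}:  v_{4} + v_{5} = v_{3} — sig = [2:1]
  P={1,2}:  v_{1} + v_{2} = 2·v_{4} — sig = [2:2]
  P={1,5}:  v_{1} + v_{5} = 2·v_{3} — sig = [2:2]

Signatures (|P|; sorted positive RHS coefficients), sorted:
    [2:]
    [2:]
    [2:1]
    [2:1]
    [2:1]
    [2:1]
    [2:1]
    [2:2]
    [2:2]


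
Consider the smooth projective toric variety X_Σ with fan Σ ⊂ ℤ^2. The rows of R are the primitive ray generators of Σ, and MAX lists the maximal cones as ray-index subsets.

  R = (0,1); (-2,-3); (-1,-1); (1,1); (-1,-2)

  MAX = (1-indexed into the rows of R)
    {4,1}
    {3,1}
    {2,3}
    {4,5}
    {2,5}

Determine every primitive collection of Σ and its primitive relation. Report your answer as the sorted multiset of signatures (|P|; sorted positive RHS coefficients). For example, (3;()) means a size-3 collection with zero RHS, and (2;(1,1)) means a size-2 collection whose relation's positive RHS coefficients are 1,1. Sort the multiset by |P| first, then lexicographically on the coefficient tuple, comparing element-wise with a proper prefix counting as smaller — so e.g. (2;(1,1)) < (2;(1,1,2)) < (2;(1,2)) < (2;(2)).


Primitive collections (5):

  P = {3,4}:  v_{3} + v_{4} = 0  so sig = (2;())
  P = {1,5}:  v_{1} + v_{5} = v_{3}  so sig = (2;(1))
  P = {2,4}:  v_{2} + v_{4} = v_{5}  so sig = (2;(1))
  P = {3,5}:  v_{3} + v_{5} = v_{2}  so sig = (2;(1))
  P = {1,2}:  v_{1} + v_{2} = 2·v_{3}  so sig = (2;(2))

Sorted signature multiset PRS(X):
    (2;())
    (2;(1))
    (2;(1))
    (2;(1))
    (2;(2))


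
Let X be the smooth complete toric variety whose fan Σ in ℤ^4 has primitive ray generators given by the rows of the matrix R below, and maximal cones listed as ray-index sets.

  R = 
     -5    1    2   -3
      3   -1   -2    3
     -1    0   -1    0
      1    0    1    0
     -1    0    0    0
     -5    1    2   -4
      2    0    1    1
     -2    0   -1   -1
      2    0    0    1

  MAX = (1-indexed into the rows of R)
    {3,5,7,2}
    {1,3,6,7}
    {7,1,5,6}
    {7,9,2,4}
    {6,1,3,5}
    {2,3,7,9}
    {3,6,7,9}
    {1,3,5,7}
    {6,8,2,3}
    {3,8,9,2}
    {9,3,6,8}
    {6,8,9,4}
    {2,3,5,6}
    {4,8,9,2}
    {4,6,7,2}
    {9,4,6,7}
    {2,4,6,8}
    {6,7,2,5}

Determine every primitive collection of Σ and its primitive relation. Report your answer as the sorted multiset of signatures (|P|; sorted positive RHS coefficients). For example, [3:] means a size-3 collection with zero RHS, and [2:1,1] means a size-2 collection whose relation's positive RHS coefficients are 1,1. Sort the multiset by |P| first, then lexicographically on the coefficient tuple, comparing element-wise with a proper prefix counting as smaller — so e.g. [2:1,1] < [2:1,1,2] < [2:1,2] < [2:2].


Minimal non-faces — 12 found among 9 rays, 18 max cones:

  P = {3,4}:  v_{3} + v_{4} = 0  →  sig = [2:]
  P = {7,8}:  v_{7} + v_{8} = 0  →  sig = [2:]
  P = {5,9}:  v_{5} + v_{9} = v_{3} + v_{7}  →  sig = [2:1,1]
  P = {1,4}:  v_{1} + v_{4} = v_{5} + v_{6} + v_{7}  →  sig = [2:1,1,1]
  P = {1,8}:  v_{1} + v_{8} = v_{3} + v_{5} + v_{6}  →  sig = [2:1,1,1]
  P = {4,5}:  v_{4} + v_{5} = v_{2} + v_{6} + v_{7}  →  sig = [2:1,1,1]
  P = {5,8}:  v_{5} + v_{8} = v_{2} + v_{3} + v_{6}  →  sig = [2:1,1,1]
  P = {1,9}:  v_{1} + v_{9} = 2·v_{3} + v_{6} + 2·v_{7}  →  sig = [2:1,2,2]
  P = {1,2}:  v_{1} + v_{2} = 2·v_{5}  →  sig = [2:2]
  P = {2,6,9}:  v_{2} + v_{6} + v_{9} = 0  →  sig = [3:]
  P = {2,3,6,7}:  v_{2} + v_{3} + v_{6} + v_{7} = v_{5}  →  sig = [4:1]
  P = {3,5,6,7}:  v_{3} + v_{5} + v_{6} + v_{7} = v_{1}  →  sig = [4:1]

Sorted signature multiset PRS(X):
    |P|=2: 9 collections, coeffs (), (), (1,1), (1,1,1), (1,1,1), (1,1,1), (1,1,1), (1,2,2), (2)
    |P|=3: 1 collection, coeffs ()
    |P|=4: 2 collections, coeffs (1), (1)


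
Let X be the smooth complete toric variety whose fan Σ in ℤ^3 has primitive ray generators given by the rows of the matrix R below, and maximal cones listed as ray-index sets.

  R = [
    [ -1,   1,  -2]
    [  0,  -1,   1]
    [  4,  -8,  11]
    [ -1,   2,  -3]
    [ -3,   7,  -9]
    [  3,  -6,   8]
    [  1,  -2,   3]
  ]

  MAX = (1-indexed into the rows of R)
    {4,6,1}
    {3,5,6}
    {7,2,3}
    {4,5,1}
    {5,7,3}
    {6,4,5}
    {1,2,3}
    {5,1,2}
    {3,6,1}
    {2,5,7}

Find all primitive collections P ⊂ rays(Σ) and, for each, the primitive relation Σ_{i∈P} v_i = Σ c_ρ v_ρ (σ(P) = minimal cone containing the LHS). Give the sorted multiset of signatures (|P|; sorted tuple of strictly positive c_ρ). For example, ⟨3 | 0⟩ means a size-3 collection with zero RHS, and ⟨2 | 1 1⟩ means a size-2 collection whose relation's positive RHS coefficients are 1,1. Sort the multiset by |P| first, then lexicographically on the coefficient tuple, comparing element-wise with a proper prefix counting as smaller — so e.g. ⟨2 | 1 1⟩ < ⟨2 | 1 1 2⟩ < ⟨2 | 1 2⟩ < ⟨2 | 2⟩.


Primitive collections (9):

  P={4,7}:  v_{4} + v_{7} = 0  so sig = ⟨2 | 0⟩
  P={1,7}:  v_{1} + v_{7} = v_{2}  so sig = ⟨2 | 1⟩
  P={2,4}:  v_{2} + v_{4} = v_{1}  so sig = ⟨2 | 1⟩
  P={3,4}:  v_{3} + v_{4} = v_{6}  so sig = ⟨2 | 1⟩
  P={6,7}:  v_{6} + v_{7} = v_{3}  so sig = ⟨2 | 1⟩
  P={2,6}:  v_{2} + v_{6} = v_{1} + v_{3}  so sig = ⟨2 | 1 1⟩
  P={1,3,5}:  v_{1} + v_{3} + v_{5} = 0  so sig = ⟨3 | 0⟩
  P={1,5,6}:  v_{1} + v_{5} + v_{6} = v_{4}  so sig = ⟨3 | 1⟩
  P={2,3,5}:  v_{2} + v_{3} + v_{5} = v_{7}  so sig = ⟨3 | 1⟩

Signatures (|P|; sorted positive RHS coefficients), sorted:
[⟨2 | 0⟩, ⟨2 | 1⟩, ⟨2 | 1⟩, ⟨2 | 1⟩, ⟨2 | 1⟩, ⟨2 | 1 1⟩, ⟨3 | 0⟩, ⟨3 | 1⟩, ⟨3 | 1⟩]


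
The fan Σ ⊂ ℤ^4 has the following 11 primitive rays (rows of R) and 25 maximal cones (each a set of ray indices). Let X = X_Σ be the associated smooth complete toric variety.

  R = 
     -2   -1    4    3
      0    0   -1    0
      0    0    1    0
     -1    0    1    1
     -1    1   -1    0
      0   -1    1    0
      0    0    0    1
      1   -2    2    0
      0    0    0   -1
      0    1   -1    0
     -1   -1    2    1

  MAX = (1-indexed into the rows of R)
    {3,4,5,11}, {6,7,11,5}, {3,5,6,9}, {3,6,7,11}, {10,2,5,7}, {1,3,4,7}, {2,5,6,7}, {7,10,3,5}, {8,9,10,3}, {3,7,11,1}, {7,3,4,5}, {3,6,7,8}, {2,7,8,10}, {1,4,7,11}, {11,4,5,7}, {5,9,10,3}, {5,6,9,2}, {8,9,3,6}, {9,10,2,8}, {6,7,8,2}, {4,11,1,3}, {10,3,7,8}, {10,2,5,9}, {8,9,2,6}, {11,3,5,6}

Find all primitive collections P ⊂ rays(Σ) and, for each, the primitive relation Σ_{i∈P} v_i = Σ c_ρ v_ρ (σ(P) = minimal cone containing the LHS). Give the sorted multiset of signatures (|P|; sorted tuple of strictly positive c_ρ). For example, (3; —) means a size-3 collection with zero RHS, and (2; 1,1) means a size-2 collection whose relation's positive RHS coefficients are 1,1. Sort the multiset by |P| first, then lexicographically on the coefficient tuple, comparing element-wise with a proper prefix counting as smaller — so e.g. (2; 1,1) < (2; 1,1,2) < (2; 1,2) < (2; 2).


22 collections generate NE(X_Σ); each relation:

  P = {2,3}:  v_{2} + v_{3} = 0  so sig = (2; —)
  P = {6,10}:  v_{6} + v_{10} = 0  so sig = (2; —)
  P = {7,9}:  v_{7} + v_{9} = 0  so sig = (2; —)
  P = {4,6}:  v_{4} + v_{6} = v_{11}  so sig = (2; 1)
  P = {5,8}:  v_{5} + v_{8} = v_{6}  so sig = (2; 1)
  P = {10,11}:  v_{10} + v_{11} = v_{4}  so sig = (2; 1)
  P = {1,2}:  v_{1} + v_{2} = v_{4} + v_{7} + v_{11}  so sig = (2; 1,1,1)
  P = {1,9}:  v_{1} + v_{9} = v_{3} + v_{4} + v_{11}  so sig = (2; 1,1,1)
  P = {2,4}:  v_{2} + v_{4} = v_{5} + v_{6} + v_{7}  so sig = (2; 1,1,1)
  P = {4,9}:  v_{4} + v_{9} = v_{3} + v_{5} + v_{6}  so sig = (2; 1,1,1)
  P = {4,10}:  v_{4} + v_{10} = v_{3} + v_{5} + v_{7}  so sig = (2; 1,1,1)
  P = {1,6}:  v_{1} + v_{6} = v_{3} + v_{7} + 2·v_{11}  so sig = (2; 1,1,2)
  P = {1,10}:  v_{1} + v_{10} = v_{3} + 2·v_{4} + v_{7}  so sig = (2; 1,1,2)
  P = {2,11}:  v_{2} + v_{11} = v_{5} + 2·v_{6} + v_{7}  so sig = (2; 1,1,2)
  P = {4,8}:  v_{4} + v_{8} = v_{3} + 2·v_{6} + v_{7}  so sig = (2; 1,1,2)
  P = {9,11}:  v_{9} + v_{11} = v_{3} + v_{5} + 2·v_{6}  so sig = (2; 1,1,2)
  P = {8,11}:  v_{8} + v_{11} = v_{3} + 3·v_{6} + v_{7}  so sig = (2; 1,1,3)
  P = {1,8}:  v_{1} + v_{8} = 2·v_{3} + 2·v_{6} + 2·v_{7} + v_{11}  so sig = (2; 1,2,2,2)
  P = {1,5}:  v_{1} + v_{5} = 3·v_{4}  so sig = (2; 3)
  P = {3,4,7,11}:  v_{3} + v_{4} + v_{7} + v_{11} = v_{1}  so sig = (4; 1)
  P = {3,5,6,7}:  v_{3} + v_{5} + v_{6} + v_{7} = v_{4}  so sig = (4; 1)
  P = {3,5,7,11}:  v_{3} + v_{5} + v_{7} + v_{11} = 2·v_{4}  so sig = (4; 2)

Hence PRS(X_Σ) =
    |P|=2: 19 collections, coeffs (), (), (), (1), (1), (1), (1,1,1), (1,1,1), (1,1,1), (1,1,1), (1,1,1), (1,1,2), (1,1,2), (1,1,2), (1,1,2), (1,1,2), (1,1,3), (1,2,2,2), (3)
    |P|=4: 3 collections, coeffs (1), (1), (2)


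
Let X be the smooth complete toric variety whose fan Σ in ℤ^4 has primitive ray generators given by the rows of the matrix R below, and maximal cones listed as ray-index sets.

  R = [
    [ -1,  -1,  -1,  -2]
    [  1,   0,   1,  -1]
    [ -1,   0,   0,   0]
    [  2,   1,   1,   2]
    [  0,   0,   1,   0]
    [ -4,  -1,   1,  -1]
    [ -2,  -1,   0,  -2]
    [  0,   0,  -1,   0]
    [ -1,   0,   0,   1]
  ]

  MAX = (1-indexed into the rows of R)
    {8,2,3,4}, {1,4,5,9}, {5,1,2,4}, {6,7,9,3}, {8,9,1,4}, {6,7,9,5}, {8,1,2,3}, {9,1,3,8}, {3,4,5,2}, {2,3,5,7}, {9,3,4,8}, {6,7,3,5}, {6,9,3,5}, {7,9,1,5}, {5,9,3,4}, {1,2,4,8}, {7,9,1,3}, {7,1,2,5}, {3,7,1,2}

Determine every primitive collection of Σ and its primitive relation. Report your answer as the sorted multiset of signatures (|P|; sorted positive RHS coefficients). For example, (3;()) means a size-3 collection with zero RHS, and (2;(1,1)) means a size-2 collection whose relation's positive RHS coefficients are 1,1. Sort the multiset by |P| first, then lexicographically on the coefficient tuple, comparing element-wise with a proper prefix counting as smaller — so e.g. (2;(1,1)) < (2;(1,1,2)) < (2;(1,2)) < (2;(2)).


The 11 primitive collections of Σ (r=9, n=4):

  P = {5,8}:  v_{5} + v_{8} = 0  ⟹  sig = (2;())
  P = {2,9}:  v_{2} + v_{9} = v_{5}  ⟹  sig = (2;(1))
  P = {4,7}:  v_{4} + v_{7} = v_{5}  ⟹  sig = (2;(1))
  P = {7,8}:  v_{7} + v_{8} = v_{1} + v_{3}  ⟹  sig = (2;(1,1))
  P = {6,8}:  v_{6} + v_{8} = v_{3} + v_{7} + v_{9}  ⟹  sig = (2;(1,1,1))
  P = {2,6}:  v_{2} + v_{6} = v_{3} + 2·v_{5} + v_{7}  ⟹  sig = (2;(1,1,2))
  P = {4,6}:  v_{4} + v_{6} = v_{3} + 2·v_{5} + v_{9}  ⟹  sig = (2;(1,1,2))
  P = {1,6}:  v_{1} + v_{6} = 2·v_{7} + v_{9}  ⟹  sig = (2;(1,2))
  P = {1,3,4}:  v_{1} + v_{3} + v_{4} = 0  ⟹  sig = (3;())
  P = {1,3,5}:  v_{1} + v_{3} + v_{5} = v_{7}  ⟹  sig = (3;(1))
  P = {3,5,7,9}:  v_{3} + v_{5} + v_{7} + v_{9} = v_{6}  ⟹  sig = (4;(1))

Sorted signature multiset PRS(X):
{ (2;()),  (2;(1)) ×2,  (2;(1,1)),  (2;(1,1,1)),  (2;(1,1,2)) ×2,  (2;(1,2)),  (3;()),  (3;(1)),  (4;(1)) }
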